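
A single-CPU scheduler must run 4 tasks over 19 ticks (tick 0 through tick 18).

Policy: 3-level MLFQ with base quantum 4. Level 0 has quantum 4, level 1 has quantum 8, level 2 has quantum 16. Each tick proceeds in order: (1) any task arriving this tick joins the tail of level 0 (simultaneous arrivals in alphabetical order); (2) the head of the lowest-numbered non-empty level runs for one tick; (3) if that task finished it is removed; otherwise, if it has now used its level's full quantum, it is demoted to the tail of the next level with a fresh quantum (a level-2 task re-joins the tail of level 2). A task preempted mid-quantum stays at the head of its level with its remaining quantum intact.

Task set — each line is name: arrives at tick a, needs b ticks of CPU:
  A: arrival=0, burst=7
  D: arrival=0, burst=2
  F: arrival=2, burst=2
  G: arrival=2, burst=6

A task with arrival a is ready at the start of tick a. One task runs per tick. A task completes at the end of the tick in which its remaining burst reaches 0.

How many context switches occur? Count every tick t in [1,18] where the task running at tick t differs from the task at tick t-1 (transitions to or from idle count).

t=0: L0/L1/L2 = AD/-/- → run A
t=1: L0/L1/L2 = AD/-/- → run A
t=2: L0/L1/L2 = ADFG/-/- → run A
t=3: L0/L1/L2 = ADFG/-/- → run A
t=4: L0/L1/L2 = DFG/A/- → run D
t=5: L0/L1/L2 = DFG/A/- → run D
t=6: L0/L1/L2 = FG/A/- → run F
t=7: L0/L1/L2 = FG/A/- → run F
t=8: L0/L1/L2 = G/A/- → run G
t=9: L0/L1/L2 = G/A/- → run G
t=10: L0/L1/L2 = G/A/- → run G
t=11: L0/L1/L2 = G/A/- → run G
t=12: L0/L1/L2 = -/AG/- → run A
t=13: L0/L1/L2 = -/AG/- → run A
t=14: L0/L1/L2 = -/AG/- → run A
t=15: L0/L1/L2 = -/G/- → run G
t=16: L0/L1/L2 = -/G/- → run G
t=17: (idle)
t=18: (idle)

context switches = 6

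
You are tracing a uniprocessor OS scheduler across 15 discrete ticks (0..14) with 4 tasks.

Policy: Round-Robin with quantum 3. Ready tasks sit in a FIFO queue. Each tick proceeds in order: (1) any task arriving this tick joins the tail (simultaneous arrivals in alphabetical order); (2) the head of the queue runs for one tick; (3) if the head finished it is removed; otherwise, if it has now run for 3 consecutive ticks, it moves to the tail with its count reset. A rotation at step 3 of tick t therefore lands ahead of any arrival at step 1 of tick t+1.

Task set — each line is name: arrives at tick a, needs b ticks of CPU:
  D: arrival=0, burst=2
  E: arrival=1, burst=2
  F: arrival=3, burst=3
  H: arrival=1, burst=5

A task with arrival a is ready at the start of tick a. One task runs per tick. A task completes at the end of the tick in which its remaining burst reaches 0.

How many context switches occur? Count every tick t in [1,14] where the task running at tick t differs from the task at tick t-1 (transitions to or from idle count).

context switches = 5

t=0: queue=[D] q_used=0 → run D
t=1: queue=[D,E,H] q_used=1 → run D
t=2: queue=[E,H] q_used=0 → run E
t=3: queue=[E,H,F] q_used=1 → run E
t=4: queue=[H,F] q_used=0 → run H
t=5: queue=[H,F] q_used=1 → run H
t=6: queue=[H,F] q_used=2 → run H
t=7: queue=[F,H] q_used=0 → run F
t=8: queue=[F,H] q_used=1 → run F
t=9: queue=[F,H] q_used=2 → run F
t=10: queue=[H] q_used=0 → run H
t=11: queue=[H] q_used=1 → run H
t=12: (idle)
t=13: (idle)
t=14: (idle)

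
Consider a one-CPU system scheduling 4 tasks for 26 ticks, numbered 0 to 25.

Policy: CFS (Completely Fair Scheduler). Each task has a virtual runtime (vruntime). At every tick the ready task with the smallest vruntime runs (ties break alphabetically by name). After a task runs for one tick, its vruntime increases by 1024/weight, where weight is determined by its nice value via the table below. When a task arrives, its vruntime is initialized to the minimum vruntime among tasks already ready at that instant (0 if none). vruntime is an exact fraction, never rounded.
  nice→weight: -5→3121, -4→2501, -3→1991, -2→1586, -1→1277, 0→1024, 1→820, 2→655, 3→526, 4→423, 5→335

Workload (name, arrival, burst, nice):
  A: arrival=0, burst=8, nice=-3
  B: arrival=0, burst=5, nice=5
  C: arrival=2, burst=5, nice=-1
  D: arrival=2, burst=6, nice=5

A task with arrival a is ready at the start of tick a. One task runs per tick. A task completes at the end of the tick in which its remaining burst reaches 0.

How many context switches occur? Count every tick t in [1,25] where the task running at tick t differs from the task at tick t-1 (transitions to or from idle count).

t=0: vr[A=0 B=0] → run A
t=1: vr[A=1024/1991 B=0] → run B
t=2: vr[A=1024/1991 B=1024/335 C=1024/1991 D=1024/1991] → run A
t=3: vr[A=2048/1991 B=1024/335 C=1024/1991 D=1024/1991] → run C
t=4: vr[A=2048/1991 B=1024/335 C=3346432/2542507 D=1024/1991] → run D
t=5: vr[A=2048/1991 B=1024/335 C=3346432/2542507 D=2381824/666985] → run A
t=6: vr[A=3072/1991 B=1024/335 C=3346432/2542507 D=2381824/666985] → run C
t=7: vr[A=3072/1991 B=1024/335 C=5385216/2542507 D=2381824/666985] → run A
t=8: vr[A=4096/1991 B=1024/335 C=5385216/2542507 D=2381824/666985] → run A
t=9: vr[A=5120/1991 B=1024/335 C=5385216/2542507 D=2381824/666985] → run C
t=10: vr[A=5120/1991 B=1024/335 C=7424000/2542507 D=2381824/666985] → run A
t=11: vr[A=6144/1991 B=1024/335 C=7424000/2542507 D=2381824/666985] → run C
t=12: vr[A=6144/1991 B=1024/335 C=9462784/2542507 D=2381824/666985] → run B
t=13: vr[A=6144/1991 B=2048/335 C=9462784/2542507 D=2381824/666985] → run A
t=14: vr[A=7168/1991 B=2048/335 C=9462784/2542507 D=2381824/666985] → run D
t=15: vr[A=7168/1991 B=2048/335 C=9462784/2542507 D=4420608/666985] → run A
t=16: vr[B=2048/335 C=9462784/2542507 D=4420608/666985] → run C
t=17: vr[B=2048/335 D=4420608/666985] → run B
t=18: vr[B=3072/335 D=4420608/666985] → run D
t=19: vr[B=3072/335 D=6459392/666985] → run B
t=20: vr[B=4096/335 D=6459392/666985] → run D
t=21: vr[B=4096/335 D=8498176/666985] → run B
t=22: vr[D=8498176/666985] → run D
t=23: vr[D=2107392/133397] → run D
t=24: (idle)
t=25: (idle)

context switches = 22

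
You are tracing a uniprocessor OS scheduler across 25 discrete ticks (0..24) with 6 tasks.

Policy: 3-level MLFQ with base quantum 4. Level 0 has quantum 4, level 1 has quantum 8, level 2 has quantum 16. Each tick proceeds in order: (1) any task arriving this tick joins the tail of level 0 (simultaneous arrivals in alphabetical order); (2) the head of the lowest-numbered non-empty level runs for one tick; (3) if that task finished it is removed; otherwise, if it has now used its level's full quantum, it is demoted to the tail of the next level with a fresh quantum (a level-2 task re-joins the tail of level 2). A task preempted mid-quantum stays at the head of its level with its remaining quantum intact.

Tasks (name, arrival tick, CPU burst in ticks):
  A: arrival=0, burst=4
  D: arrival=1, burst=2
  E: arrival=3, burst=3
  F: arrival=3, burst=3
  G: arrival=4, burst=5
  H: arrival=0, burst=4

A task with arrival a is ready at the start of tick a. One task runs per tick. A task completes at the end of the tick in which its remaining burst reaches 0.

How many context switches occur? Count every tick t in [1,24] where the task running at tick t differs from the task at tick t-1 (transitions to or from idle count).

context switches = 6

t=0: L0/L1/L2 = AH/-/- → run A
t=1: L0/L1/L2 = AHD/-/- → run A
t=2: L0/L1/L2 = AHD/-/- → run A
t=3: L0/L1/L2 = AHDEF/-/- → run A
t=4: L0/L1/L2 = HDEFG/-/- → run H
t=5: L0/L1/L2 = HDEFG/-/- → run H
t=6: L0/L1/L2 = HDEFG/-/- → run H
t=7: L0/L1/L2 = HDEFG/-/- → run H
t=8: L0/L1/L2 = DEFG/-/- → run D
t=9: L0/L1/L2 = DEFG/-/- → run D
t=10: L0/L1/L2 = EFG/-/- → run E
t=11: L0/L1/L2 = EFG/-/- → run E
t=12: L0/L1/L2 = EFG/-/- → run E
t=13: L0/L1/L2 = FG/-/- → run F
t=14: L0/L1/L2 = FG/-/- → run F
t=15: L0/L1/L2 = FG/-/- → run F
t=16: L0/L1/L2 = G/-/- → run G
t=17: L0/L1/L2 = G/-/- → run G
t=18: L0/L1/L2 = G/-/- → run G
t=19: L0/L1/L2 = G/-/- → run G
t=20: L0/L1/L2 = -/G/- → run G
t=21: (idle)
t=22: (idle)
t=23: (idle)
t=24: (idle)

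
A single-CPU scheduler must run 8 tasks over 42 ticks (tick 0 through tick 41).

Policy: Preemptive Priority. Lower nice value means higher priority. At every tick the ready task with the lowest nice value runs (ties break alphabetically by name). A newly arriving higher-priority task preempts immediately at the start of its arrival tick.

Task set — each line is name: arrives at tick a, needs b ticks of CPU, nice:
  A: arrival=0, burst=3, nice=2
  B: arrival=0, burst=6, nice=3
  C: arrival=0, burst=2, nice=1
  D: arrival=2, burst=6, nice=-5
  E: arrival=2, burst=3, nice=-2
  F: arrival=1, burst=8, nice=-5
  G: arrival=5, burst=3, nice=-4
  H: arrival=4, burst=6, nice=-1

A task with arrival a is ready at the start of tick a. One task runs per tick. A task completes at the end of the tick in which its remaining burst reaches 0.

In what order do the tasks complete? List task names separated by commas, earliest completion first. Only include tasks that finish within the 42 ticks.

completion order = D, F, G, E, H, C, A, B

t=0: ready={A,B,C} → run C
t=1: ready={A,B,C,F} → run F
t=2: ready={A,B,C,D,E,F} → run D
t=3: ready={A,B,C,D,E,F} → run D
t=4: ready={A,B,C,D,E,F,H} → run D
t=5: ready={A,B,C,D,E,F,G,H} → run D
t=6: ready={A,B,C,D,E,F,G,H} → run D
t=7: ready={A,B,C,D,E,F,G,H} → run D
t=8: ready={A,B,C,E,F,G,H} → run F
t=9: ready={A,B,C,E,F,G,H} → run F
t=10: ready={A,B,C,E,F,G,H} → run F
t=11: ready={A,B,C,E,F,G,H} → run F
t=12: ready={A,B,C,E,F,G,H} → run F
t=13: ready={A,B,C,E,F,G,H} → run F
t=14: ready={A,B,C,E,F,G,H} → run F
t=15: ready={A,B,C,E,G,H} → run G
t=16: ready={A,B,C,E,G,H} → run G
t=17: ready={A,B,C,E,G,H} → run G
t=18: ready={A,B,C,E,H} → run E
t=19: ready={A,B,C,E,H} → run E
t=20: ready={A,B,C,E,H} → run E
t=21: ready={A,B,C,H} → run H
t=22: ready={A,B,C,H} → run H
t=23: ready={A,B,C,H} → run H
t=24: ready={A,B,C,H} → run H
t=25: ready={A,B,C,H} → run H
t=26: ready={A,B,C,H} → run H
t=27: ready={A,B,C} → run C
t=28: ready={A,B} → run A
t=29: ready={A,B} → run A
t=30: ready={A,B} → run A
t=31: ready={B} → run B
t=32: ready={B} → run B
t=33: ready={B} → run B
t=34: ready={B} → run B
t=35: ready={B} → run B
t=36: ready={B} → run B
t=37: (idle)
t=38: (idle)
t=39: (idle)
t=40: (idle)
t=41: (idle)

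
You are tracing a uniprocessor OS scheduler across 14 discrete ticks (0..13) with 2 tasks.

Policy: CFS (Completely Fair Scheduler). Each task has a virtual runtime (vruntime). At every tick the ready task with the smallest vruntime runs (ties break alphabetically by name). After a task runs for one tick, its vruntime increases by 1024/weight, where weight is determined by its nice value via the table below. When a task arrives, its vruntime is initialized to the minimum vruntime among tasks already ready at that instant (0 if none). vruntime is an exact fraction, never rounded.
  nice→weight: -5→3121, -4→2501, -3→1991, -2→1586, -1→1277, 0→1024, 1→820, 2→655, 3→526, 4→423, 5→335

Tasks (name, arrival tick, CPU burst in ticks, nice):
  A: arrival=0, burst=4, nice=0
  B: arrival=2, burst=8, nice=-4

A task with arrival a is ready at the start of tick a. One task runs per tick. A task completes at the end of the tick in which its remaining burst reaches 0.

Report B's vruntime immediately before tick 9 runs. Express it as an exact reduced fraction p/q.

t=0: vr[A=0] → run A
t=1: vr[A=1] → run A
t=2: vr[A=2 B=2] → run A
t=3: vr[A=3 B=2] → run B
t=4: vr[A=3 B=6026/2501] → run B
t=5: vr[A=3 B=7050/2501] → run B
t=6: vr[A=3 B=8074/2501] → run A
t=7: vr[B=8074/2501] → run B
t=8: vr[B=9098/2501] → run B
t=9: vr[B=10122/2501] → run B
t=10: vr[B=11146/2501] → run B
t=11: vr[B=12170/2501] → run B
t=12: (idle)
t=13: (idle)

vruntime(B, start of tick 9) = 10122/2501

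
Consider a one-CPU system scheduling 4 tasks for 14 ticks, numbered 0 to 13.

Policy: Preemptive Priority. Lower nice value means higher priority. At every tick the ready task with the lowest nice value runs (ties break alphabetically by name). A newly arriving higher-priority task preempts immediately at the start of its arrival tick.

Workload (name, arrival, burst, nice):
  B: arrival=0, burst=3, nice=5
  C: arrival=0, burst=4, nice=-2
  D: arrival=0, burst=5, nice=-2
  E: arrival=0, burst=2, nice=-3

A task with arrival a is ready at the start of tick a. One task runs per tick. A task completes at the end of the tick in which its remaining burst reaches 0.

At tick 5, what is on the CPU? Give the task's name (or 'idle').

t=0: ready={B,C,D,E} → run E
t=1: ready={B,C,D,E} → run E
t=2: ready={B,C,D} → run C
t=3: ready={B,C,D} → run C
t=4: ready={B,C,D} → run C
t=5: ready={B,C,D} → run C
t=6: ready={B,D} → run D
t=7: ready={B,D} → run D
t=8: ready={B,D} → run D
t=9: ready={B,D} → run D
t=10: ready={B,D} → run D
t=11: ready={B} → run B
t=12: ready={B} → run B
t=13: ready={B} → run B

running at tick 5 = C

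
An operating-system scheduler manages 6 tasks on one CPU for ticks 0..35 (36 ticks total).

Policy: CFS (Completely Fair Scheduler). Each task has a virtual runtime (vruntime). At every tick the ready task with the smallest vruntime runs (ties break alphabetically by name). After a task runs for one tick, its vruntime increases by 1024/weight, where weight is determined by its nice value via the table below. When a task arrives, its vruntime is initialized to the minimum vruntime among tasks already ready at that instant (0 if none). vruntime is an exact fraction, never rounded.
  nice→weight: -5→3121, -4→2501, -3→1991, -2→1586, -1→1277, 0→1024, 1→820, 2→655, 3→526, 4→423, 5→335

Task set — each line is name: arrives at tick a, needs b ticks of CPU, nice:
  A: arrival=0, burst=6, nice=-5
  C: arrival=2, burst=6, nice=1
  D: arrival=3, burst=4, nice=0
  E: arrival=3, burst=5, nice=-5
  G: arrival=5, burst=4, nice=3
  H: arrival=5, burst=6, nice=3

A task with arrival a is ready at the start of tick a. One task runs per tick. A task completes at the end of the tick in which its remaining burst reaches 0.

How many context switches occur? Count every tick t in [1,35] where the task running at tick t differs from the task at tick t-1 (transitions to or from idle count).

t=0: vr[A=0] → run A
t=1: vr[A=1024/3121] → run A
t=2: vr[A=2048/3121 C=2048/3121] → run A
t=3: vr[A=3072/3121 C=2048/3121 D=2048/3121 E=2048/3121] → run C
t=4: vr[A=3072/3121 C=1218816/639805 D=2048/3121 E=2048/3121] → run D
t=5: vr[A=3072/3121 C=1218816/639805 D=5169/3121 E=2048/3121 G=2048/3121 H=2048/3121] → run E
t=6: vr[A=3072/3121 C=1218816/639805 D=5169/3121 E=3072/3121 G=2048/3121 H=2048/3121] → run G
t=7: vr[A=3072/3121 C=1218816/639805 D=5169/3121 E=3072/3121 G=2136576/820823 H=2048/3121] → run H
t=8: vr[A=3072/3121 C=1218816/639805 D=5169/3121 E=3072/3121 G=2136576/820823 H=2136576/820823] → run A
t=9: vr[A=4096/3121 C=1218816/639805 D=5169/3121 E=3072/3121 G=2136576/820823 H=2136576/820823] → run E
t=10: vr[A=4096/3121 C=1218816/639805 D=5169/3121 E=4096/3121 G=2136576/820823 H=2136576/820823] → run A
t=11: vr[A=5120/3121 C=1218816/639805 D=5169/3121 E=4096/3121 G=2136576/820823 H=2136576/820823] → run E
t=12: vr[A=5120/3121 C=1218816/639805 D=5169/3121 E=5120/3121 G=2136576/820823 H=2136576/820823] → run A
t=13: vr[C=1218816/639805 D=5169/3121 E=5120/3121 G=2136576/820823 H=2136576/820823] → run E
t=14: vr[C=1218816/639805 D=5169/3121 E=6144/3121 G=2136576/820823 H=2136576/820823] → run D
t=15: vr[C=1218816/639805 D=8290/3121 E=6144/3121 G=2136576/820823 H=2136576/820823] → run C
t=16: vr[C=2017792/639805 D=8290/3121 E=6144/3121 G=2136576/820823 H=2136576/820823] → run E
t=17: vr[C=2017792/639805 D=8290/3121 G=2136576/820823 H=2136576/820823] → run G
t=18: vr[C=2017792/639805 D=8290/3121 G=3734528/820823 H=2136576/820823] → run H
t=19: vr[C=2017792/639805 D=8290/3121 G=3734528/820823 H=3734528/820823] → run D
t=20: vr[C=2017792/639805 D=11411/3121 G=3734528/820823 H=3734528/820823] → run C
t=21: vr[C=2816768/639805 D=11411/3121 G=3734528/820823 H=3734528/820823] → run D
t=22: vr[C=2816768/639805 G=3734528/820823 H=3734528/820823] → run C
t=23: vr[C=3615744/639805 G=3734528/820823 H=3734528/820823] → run G
t=24: vr[C=3615744/639805 G=5332480/820823 H=3734528/820823] → run H
t=25: vr[C=3615744/639805 G=5332480/820823 H=5332480/820823] → run C
t=26: vr[C=882944/127961 G=5332480/820823 H=5332480/820823] → run G
t=27: vr[C=882944/127961 H=5332480/820823] → run H
t=28: vr[C=882944/127961 H=6930432/820823] → run C
t=29: vr[H=6930432/820823] → run H
t=30: vr[H=8528384/820823] → run H
t=31: (idle)
t=32: (idle)
t=33: (idle)
t=34: (idle)
t=35: (idle)

context switches = 28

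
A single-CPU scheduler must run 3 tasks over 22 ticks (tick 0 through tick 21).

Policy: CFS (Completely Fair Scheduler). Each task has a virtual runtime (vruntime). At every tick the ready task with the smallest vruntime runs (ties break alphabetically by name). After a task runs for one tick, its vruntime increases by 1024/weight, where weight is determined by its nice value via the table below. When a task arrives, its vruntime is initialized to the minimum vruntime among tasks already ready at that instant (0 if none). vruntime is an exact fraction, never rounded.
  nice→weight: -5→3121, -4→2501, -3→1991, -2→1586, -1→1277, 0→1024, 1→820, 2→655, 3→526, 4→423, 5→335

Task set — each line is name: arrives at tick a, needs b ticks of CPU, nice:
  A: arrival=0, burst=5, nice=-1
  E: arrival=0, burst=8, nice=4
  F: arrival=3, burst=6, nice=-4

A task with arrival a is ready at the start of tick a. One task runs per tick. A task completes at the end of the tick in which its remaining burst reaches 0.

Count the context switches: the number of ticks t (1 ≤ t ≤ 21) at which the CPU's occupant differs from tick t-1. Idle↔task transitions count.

context switches = 10

t=0: vr[A=0 E=0] → run A
t=1: vr[A=1024/1277 E=0] → run E
t=2: vr[A=1024/1277 E=1024/423] → run A
t=3: vr[A=2048/1277 E=1024/423 F=2048/1277] → run A
t=4: vr[A=3072/1277 E=1024/423 F=2048/1277] → run F
t=5: vr[A=3072/1277 E=1024/423 F=6429696/3193777] → run F
t=6: vr[A=3072/1277 E=1024/423 F=7737344/3193777] → run A
t=7: vr[A=4096/1277 E=1024/423 F=7737344/3193777] → run E
t=8: vr[A=4096/1277 E=2048/423 F=7737344/3193777] → run F
t=9: vr[A=4096/1277 E=2048/423 F=9044992/3193777] → run F
t=10: vr[A=4096/1277 E=2048/423 F=10352640/3193777] → run A
t=11: vr[E=2048/423 F=10352640/3193777] → run F
t=12: vr[E=2048/423 F=11660288/3193777] → run F
t=13: vr[E=2048/423] → run E
t=14: vr[E=1024/141] → run E
t=15: vr[E=4096/423] → run E
t=16: vr[E=5120/423] → run E
t=17: vr[E=2048/141] → run E
t=18: vr[E=7168/423] → run E
t=19: (idle)
t=20: (idle)
t=21: (idle)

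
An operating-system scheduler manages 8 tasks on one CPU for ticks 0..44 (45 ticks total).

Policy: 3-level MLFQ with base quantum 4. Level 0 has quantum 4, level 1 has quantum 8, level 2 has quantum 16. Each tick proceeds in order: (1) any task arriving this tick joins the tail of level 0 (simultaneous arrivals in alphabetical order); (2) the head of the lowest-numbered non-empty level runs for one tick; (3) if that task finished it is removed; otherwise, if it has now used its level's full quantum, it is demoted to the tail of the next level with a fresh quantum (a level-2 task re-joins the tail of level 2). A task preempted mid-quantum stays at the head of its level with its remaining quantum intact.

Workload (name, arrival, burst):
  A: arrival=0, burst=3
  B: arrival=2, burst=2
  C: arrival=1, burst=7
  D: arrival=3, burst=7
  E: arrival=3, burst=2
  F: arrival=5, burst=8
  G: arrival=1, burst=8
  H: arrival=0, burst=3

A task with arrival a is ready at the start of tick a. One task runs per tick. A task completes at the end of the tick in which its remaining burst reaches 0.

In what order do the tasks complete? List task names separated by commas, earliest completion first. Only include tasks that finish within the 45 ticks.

t=0: L0/L1/L2 = AH/-/- → run A
t=1: L0/L1/L2 = AHCG/-/- → run A
t=2: L0/L1/L2 = AHCGB/-/- → run A
t=3: L0/L1/L2 = HCGBDE/-/- → run H
t=4: L0/L1/L2 = HCGBDE/-/- → run H
t=5: L0/L1/L2 = HCGBDEF/-/- → run H
t=6: L0/L1/L2 = CGBDEF/-/- → run C
t=7: L0/L1/L2 = CGBDEF/-/- → run C
t=8: L0/L1/L2 = CGBDEF/-/- → run C
t=9: L0/L1/L2 = CGBDEF/-/- → run C
t=10: L0/L1/L2 = GBDEF/C/- → run G
t=11: L0/L1/L2 = GBDEF/C/- → run G
t=12: L0/L1/L2 = GBDEF/C/- → run G
t=13: L0/L1/L2 = GBDEF/C/- → run G
t=14: L0/L1/L2 = BDEF/CG/- → run B
t=15: L0/L1/L2 = BDEF/CG/- → run B
t=16: L0/L1/L2 = DEF/CG/- → run D
t=17: L0/L1/L2 = DEF/CG/- → run D
t=18: L0/L1/L2 = DEF/CG/- → run D
t=19: L0/L1/L2 = DEF/CG/- → run D
t=20: L0/L1/L2 = EF/CGD/- → run E
t=21: L0/L1/L2 = EF/CGD/- → run E
t=22: L0/L1/L2 = F/CGD/- → run F
t=23: L0/L1/L2 = F/CGD/- → run F
t=24: L0/L1/L2 = F/CGD/- → run F
t=25: L0/L1/L2 = F/CGD/- → run F
t=26: L0/L1/L2 = -/CGDF/- → run C
t=27: L0/L1/L2 = -/CGDF/- → run C
t=28: L0/L1/L2 = -/CGDF/- → run C
t=29: L0/L1/L2 = -/GDF/- → run G
t=30: L0/L1/L2 = -/GDF/- → run G
t=31: L0/L1/L2 = -/GDF/- → run G
t=32: L0/L1/L2 = -/GDF/- → run G
t=33: L0/L1/L2 = -/DF/- → run D
t=34: L0/L1/L2 = -/DF/- → run D
t=35: L0/L1/L2 = -/DF/- → run D
t=36: L0/L1/L2 = -/F/- → run F
t=37: L0/L1/L2 = -/F/- → run F
t=38: L0/L1/L2 = -/F/- → run F
t=39: L0/L1/L2 = -/F/- → run F
t=40: (idle)
t=41: (idle)
t=42: (idle)
t=43: (idle)
t=44: (idle)

completion order = A, H, B, E, C, G, D, F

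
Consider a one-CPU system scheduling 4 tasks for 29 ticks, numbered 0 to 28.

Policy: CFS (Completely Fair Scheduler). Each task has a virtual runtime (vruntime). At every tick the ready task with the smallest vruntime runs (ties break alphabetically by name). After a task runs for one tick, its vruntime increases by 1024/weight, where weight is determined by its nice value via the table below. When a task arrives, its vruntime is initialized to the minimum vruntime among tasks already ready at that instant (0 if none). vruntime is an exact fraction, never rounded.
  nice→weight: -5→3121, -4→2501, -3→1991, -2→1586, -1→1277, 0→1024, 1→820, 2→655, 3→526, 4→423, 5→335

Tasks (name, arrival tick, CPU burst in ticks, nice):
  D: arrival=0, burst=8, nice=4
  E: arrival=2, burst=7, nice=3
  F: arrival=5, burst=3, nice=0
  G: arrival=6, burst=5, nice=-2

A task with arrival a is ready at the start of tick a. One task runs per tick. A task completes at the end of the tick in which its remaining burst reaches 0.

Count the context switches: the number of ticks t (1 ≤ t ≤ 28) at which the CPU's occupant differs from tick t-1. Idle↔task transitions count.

t=0: vr[D=0] → run D
t=1: vr[D=1024/423] → run D
t=2: vr[D=2048/423 E=2048/423] → run D
t=3: vr[D=1024/141 E=2048/423] → run E
t=4: vr[D=1024/141 E=755200/111249] → run E
t=5: vr[D=1024/141 E=971776/111249 F=1024/141] → run D
t=6: vr[D=4096/423 E=971776/111249 F=1024/141 G=1024/141] → run F
t=7: vr[D=4096/423 E=971776/111249 F=1165/141 G=1024/141] → run G
t=8: vr[D=4096/423 E=971776/111249 F=1165/141 G=884224/111813] → run G
t=9: vr[D=4096/423 E=971776/111249 F=1165/141 G=956416/111813] → run F
t=10: vr[D=4096/423 E=971776/111249 F=1306/141 G=956416/111813] → run G
t=11: vr[D=4096/423 E=971776/111249 F=1306/141 G=1028608/111813] → run E
t=12: vr[D=4096/423 E=1188352/111249 F=1306/141 G=1028608/111813] → run G
t=13: vr[D=4096/423 E=1188352/111249 F=1306/141 G=1100800/111813] → run F
t=14: vr[D=4096/423 E=1188352/111249 G=1100800/111813] → run D
t=15: vr[D=5120/423 E=1188352/111249 G=1100800/111813] → run G
t=16: vr[D=5120/423 E=1188352/111249] → run E
t=17: vr[D=5120/423 E=1404928/111249] → run D
t=18: vr[D=2048/141 E=1404928/111249] → run E
t=19: vr[D=2048/141 E=1621504/111249] → run D
t=20: vr[D=7168/423 E=1621504/111249] → run E
t=21: vr[D=7168/423 E=1838080/111249] → run E
t=22: vr[D=7168/423] → run D
t=23: (idle)
t=24: (idle)
t=25: (idle)
t=26: (idle)
t=27: (idle)
t=28: (idle)

context switches = 18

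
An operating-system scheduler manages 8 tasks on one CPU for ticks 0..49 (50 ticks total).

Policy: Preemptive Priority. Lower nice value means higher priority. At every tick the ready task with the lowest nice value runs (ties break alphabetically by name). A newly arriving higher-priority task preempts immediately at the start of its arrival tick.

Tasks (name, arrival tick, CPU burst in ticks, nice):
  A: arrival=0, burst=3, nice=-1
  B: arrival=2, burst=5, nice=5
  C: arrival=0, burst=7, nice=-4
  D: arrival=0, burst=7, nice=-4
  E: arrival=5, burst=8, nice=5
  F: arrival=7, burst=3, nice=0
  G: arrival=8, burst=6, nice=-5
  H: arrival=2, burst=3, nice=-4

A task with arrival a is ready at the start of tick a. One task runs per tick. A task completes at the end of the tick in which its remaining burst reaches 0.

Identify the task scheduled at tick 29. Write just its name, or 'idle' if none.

running at tick 29 = B

t=0: ready={A,C,D} → run C
t=1: ready={A,C,D} → run C
t=2: ready={A,B,C,D,H} → run C
t=3: ready={A,B,C,D,H} → run C
t=4: ready={A,B,C,D,H} → run C
t=5: ready={A,B,C,D,E,H} → run C
t=6: ready={A,B,C,D,E,H} → run C
t=7: ready={A,B,D,E,F,H} → run D
t=8: ready={A,B,D,E,F,G,H} → run G
t=9: ready={A,B,D,E,F,G,H} → run G
t=10: ready={A,B,D,E,F,G,H} → run G
t=11: ready={A,B,D,E,F,G,H} → run G
t=12: ready={A,B,D,E,F,G,H} → run G
t=13: ready={A,B,D,E,F,G,H} → run G
t=14: ready={A,B,D,E,F,H} → run D
t=15: ready={A,B,D,E,F,H} → run D
t=16: ready={A,B,D,E,F,H} → run D
t=17: ready={A,B,D,E,F,H} → run D
t=18: ready={A,B,D,E,F,H} → run D
t=19: ready={A,B,D,E,F,H} → run D
t=20: ready={A,B,E,F,H} → run H
t=21: ready={A,B,E,F,H} → run H
t=22: ready={A,B,E,F,H} → run H
t=23: ready={A,B,E,F} → run A
t=24: ready={A,B,E,F} → run A
t=25: ready={A,B,E,F} → run A
t=26: ready={B,E,F} → run F
t=27: ready={B,E,F} → run F
t=28: ready={B,E,F} → run F
t=29: ready={B,E} → run B
t=30: ready={B,E} → run B
t=31: ready={B,E} → run B
t=32: ready={B,E} → run B
t=33: ready={B,E} → run B
t=34: ready={E} → run E
t=35: ready={E} → run E
t=36: ready={E} → run E
t=37: ready={E} → run E
t=38: ready={E} → run E
t=39: ready={E} → run E
t=40: ready={E} → run E
t=41: ready={E} → run E
t=42: (idle)
t=43: (idle)
t=44: (idle)
t=45: (idle)
t=46: (idle)
t=47: (idle)
t=48: (idle)
t=49: (idle)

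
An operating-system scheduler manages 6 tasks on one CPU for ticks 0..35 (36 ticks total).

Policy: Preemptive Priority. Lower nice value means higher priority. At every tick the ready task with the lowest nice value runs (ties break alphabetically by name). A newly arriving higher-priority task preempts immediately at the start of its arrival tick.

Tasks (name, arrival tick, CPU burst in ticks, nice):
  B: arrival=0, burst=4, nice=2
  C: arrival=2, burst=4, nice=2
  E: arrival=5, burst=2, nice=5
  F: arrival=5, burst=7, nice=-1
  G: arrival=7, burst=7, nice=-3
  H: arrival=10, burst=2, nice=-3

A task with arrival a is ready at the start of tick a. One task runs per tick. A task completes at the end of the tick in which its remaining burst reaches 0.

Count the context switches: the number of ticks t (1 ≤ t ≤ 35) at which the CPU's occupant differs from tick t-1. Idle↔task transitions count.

t=0: ready={B} → run B
t=1: ready={B} → run B
t=2: ready={B,C} → run B
t=3: ready={B,C} → run B
t=4: ready={C} → run C
t=5: ready={C,E,F} → run F
t=6: ready={C,E,F} → run F
t=7: ready={C,E,F,G} → run G
t=8: ready={C,E,F,G} → run G
t=9: ready={C,E,F,G} → run G
t=10: ready={C,E,F,G,H} → run G
t=11: ready={C,E,F,G,H} → run G
t=12: ready={C,E,F,G,H} → run G
t=13: ready={C,E,F,G,H} → run G
t=14: ready={C,E,F,H} → run H
t=15: ready={C,E,F,H} → run H
t=16: ready={C,E,F} → run F
t=17: ready={C,E,F} → run F
t=18: ready={C,E,F} → run F
t=19: ready={C,E,F} → run F
t=20: ready={C,E,F} → run F
t=21: ready={C,E} → run C
t=22: ready={C,E} → run C
t=23: ready={C,E} → run C
t=24: ready={E} → run E
t=25: ready={E} → run E
t=26: (idle)
t=27: (idle)
t=28: (idle)
t=29: (idle)
t=30: (idle)
t=31: (idle)
t=32: (idle)
t=33: (idle)
t=34: (idle)
t=35: (idle)

context switches = 8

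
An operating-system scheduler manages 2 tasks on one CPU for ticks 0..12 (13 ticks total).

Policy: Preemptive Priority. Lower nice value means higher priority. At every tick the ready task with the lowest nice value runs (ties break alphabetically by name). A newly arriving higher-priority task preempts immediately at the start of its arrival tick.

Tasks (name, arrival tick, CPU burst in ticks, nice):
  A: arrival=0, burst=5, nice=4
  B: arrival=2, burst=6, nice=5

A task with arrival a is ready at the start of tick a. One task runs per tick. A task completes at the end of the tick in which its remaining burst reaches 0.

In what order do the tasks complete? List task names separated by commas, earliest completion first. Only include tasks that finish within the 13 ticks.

t=0: ready={A} → run A
t=1: ready={A} → run A
t=2: ready={A,B} → run A
t=3: ready={A,B} → run A
t=4: ready={A,B} → run A
t=5: ready={B} → run B
t=6: ready={B} → run B
t=7: ready={B} → run B
t=8: ready={B} → run B
t=9: ready={B} → run B
t=10: ready={B} → run B
t=11: (idle)
t=12: (idle)

completion order = A, B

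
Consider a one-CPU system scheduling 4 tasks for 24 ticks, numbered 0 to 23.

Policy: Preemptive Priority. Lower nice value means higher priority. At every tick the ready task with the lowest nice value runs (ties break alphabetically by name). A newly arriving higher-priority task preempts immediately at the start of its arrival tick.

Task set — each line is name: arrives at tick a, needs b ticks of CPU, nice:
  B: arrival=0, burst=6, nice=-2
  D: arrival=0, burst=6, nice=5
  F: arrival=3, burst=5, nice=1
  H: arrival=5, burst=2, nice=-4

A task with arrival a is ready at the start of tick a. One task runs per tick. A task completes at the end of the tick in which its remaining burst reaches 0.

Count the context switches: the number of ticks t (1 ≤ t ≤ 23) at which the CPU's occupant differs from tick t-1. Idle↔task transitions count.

context switches = 5

t=0: ready={B,D} → run B
t=1: ready={B,D} → run B
t=2: ready={B,D} → run B
t=3: ready={B,D,F} → run B
t=4: ready={B,D,F} → run B
t=5: ready={B,D,F,H} → run H
t=6: ready={B,D,F,H} → run H
t=7: ready={B,D,F} → run B
t=8: ready={D,F} → run F
t=9: ready={D,F} → run F
t=10: ready={D,F} → run F
t=11: ready={D,F} → run F
t=12: ready={D,F} → run F
t=13: ready={D} → run D
t=14: ready={D} → run D
t=15: ready={D} → run D
t=16: ready={D} → run D
t=17: ready={D} → run D
t=18: ready={D} → run D
t=19: (idle)
t=20: (idle)
t=21: (idle)
t=22: (idle)
t=23: (idle)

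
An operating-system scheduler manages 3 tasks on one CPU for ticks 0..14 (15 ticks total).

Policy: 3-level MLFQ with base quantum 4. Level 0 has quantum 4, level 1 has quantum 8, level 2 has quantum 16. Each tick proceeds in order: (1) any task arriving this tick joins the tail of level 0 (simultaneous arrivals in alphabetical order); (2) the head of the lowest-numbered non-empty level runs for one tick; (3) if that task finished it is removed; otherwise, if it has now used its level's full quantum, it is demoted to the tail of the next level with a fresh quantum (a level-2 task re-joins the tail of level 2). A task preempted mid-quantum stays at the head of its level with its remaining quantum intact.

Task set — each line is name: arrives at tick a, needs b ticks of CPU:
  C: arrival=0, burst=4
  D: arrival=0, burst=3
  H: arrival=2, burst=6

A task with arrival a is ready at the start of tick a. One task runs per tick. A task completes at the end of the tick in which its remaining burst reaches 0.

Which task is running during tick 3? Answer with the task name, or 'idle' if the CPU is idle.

t=0: L0/L1/L2 = CD/-/- → run C
t=1: L0/L1/L2 = CD/-/- → run C
t=2: L0/L1/L2 = CDH/-/- → run C
t=3: L0/L1/L2 = CDH/-/- → run C
t=4: L0/L1/L2 = DH/-/- → run D
t=5: L0/L1/L2 = DH/-/- → run D
t=6: L0/L1/L2 = DH/-/- → run D
t=7: L0/L1/L2 = H/-/- → run H
t=8: L0/L1/L2 = H/-/- → run H
t=9: L0/L1/L2 = H/-/- → run H
t=10: L0/L1/L2 = H/-/- → run H
t=11: L0/L1/L2 = -/H/- → run H
t=12: L0/L1/L2 = -/H/- → run H
t=13: (idle)
t=14: (idle)

running at tick 3 = C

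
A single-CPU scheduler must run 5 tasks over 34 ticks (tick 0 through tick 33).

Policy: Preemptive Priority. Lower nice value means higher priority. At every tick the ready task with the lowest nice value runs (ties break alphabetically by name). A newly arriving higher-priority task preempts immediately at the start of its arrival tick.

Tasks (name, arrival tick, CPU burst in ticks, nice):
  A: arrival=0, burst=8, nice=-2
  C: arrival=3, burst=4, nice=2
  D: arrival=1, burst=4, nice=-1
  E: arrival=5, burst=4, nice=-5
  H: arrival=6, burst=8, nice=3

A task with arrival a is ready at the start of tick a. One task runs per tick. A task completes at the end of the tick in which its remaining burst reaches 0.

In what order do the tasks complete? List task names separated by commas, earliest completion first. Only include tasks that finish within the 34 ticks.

t=0: ready={A} → run A
t=1: ready={A,D} → run A
t=2: ready={A,D} → run A
t=3: ready={A,C,D} → run A
t=4: ready={A,C,D} → run A
t=5: ready={A,C,D,E} → run E
t=6: ready={A,C,D,E,H} → run E
t=7: ready={A,C,D,E,H} → run E
t=8: ready={A,C,D,E,H} → run E
t=9: ready={A,C,D,H} → run A
t=10: ready={A,C,D,H} → run A
t=11: ready={A,C,D,H} → run A
t=12: ready={C,D,H} → run D
t=13: ready={C,D,H} → run D
t=14: ready={C,D,H} → run D
t=15: ready={C,D,H} → run D
t=16: ready={C,H} → run C
t=17: ready={C,H} → run C
t=18: ready={C,H} → run C
t=19: ready={C,H} → run C
t=20: ready={H} → run H
t=21: ready={H} → run H
t=22: ready={H} → run H
t=23: ready={H} → run H
t=24: ready={H} → run H
t=25: ready={H} → run H
t=26: ready={H} → run H
t=27: ready={H} → run H
t=28: (idle)
t=29: (idle)
t=30: (idle)
t=31: (idle)
t=32: (idle)
t=33: (idle)

completion order = E, A, D, C, H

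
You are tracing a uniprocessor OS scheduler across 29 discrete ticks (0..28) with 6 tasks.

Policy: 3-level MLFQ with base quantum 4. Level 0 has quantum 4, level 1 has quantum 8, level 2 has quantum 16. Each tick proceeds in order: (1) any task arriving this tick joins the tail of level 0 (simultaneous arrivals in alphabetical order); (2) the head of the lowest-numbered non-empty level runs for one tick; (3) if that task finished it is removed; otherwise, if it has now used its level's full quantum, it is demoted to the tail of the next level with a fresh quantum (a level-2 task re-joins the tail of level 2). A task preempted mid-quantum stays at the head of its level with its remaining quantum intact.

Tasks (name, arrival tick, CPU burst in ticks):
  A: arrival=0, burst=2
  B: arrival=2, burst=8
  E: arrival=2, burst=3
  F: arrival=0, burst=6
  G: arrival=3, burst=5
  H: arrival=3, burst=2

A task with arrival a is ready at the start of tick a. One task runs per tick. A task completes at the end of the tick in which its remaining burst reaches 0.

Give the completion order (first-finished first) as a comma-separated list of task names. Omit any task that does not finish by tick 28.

completion order = A, E, H, F, B, G

t=0: L0/L1/L2 = AF/-/- → run A
t=1: L0/L1/L2 = AF/-/- → run A
t=2: L0/L1/L2 = FBE/-/- → run F
t=3: L0/L1/L2 = FBEGH/-/- → run F
t=4: L0/L1/L2 = FBEGH/-/- → run F
t=5: L0/L1/L2 = FBEGH/-/- → run F
t=6: L0/L1/L2 = BEGH/F/- → run B
t=7: L0/L1/L2 = BEGH/F/- → run B
t=8: L0/L1/L2 = BEGH/F/- → run B
t=9: L0/L1/L2 = BEGH/F/- → run B
t=10: L0/L1/L2 = EGH/FB/- → run E
t=11: L0/L1/L2 = EGH/FB/- → run E
t=12: L0/L1/L2 = EGH/FB/- → run E
t=13: L0/L1/L2 = GH/FB/- → run G
t=14: L0/L1/L2 = GH/FB/- → run G
t=15: L0/L1/L2 = GH/FB/- → run G
t=16: L0/L1/L2 = GH/FB/- → run G
t=17: L0/L1/L2 = H/FBG/- → run H
t=18: L0/L1/L2 = H/FBG/- → run H
t=19: L0/L1/L2 = -/FBG/- → run F
t=20: L0/L1/L2 = -/FBG/- → run F
t=21: L0/L1/L2 = -/BG/- → run B
t=22: L0/L1/L2 = -/BG/- → run B
t=23: L0/L1/L2 = -/BG/- → run B
t=24: L0/L1/L2 = -/BG/- → run B
t=25: L0/L1/L2 = -/G/- → run G
t=26: (idle)
t=27: (idle)
t=28: (idle)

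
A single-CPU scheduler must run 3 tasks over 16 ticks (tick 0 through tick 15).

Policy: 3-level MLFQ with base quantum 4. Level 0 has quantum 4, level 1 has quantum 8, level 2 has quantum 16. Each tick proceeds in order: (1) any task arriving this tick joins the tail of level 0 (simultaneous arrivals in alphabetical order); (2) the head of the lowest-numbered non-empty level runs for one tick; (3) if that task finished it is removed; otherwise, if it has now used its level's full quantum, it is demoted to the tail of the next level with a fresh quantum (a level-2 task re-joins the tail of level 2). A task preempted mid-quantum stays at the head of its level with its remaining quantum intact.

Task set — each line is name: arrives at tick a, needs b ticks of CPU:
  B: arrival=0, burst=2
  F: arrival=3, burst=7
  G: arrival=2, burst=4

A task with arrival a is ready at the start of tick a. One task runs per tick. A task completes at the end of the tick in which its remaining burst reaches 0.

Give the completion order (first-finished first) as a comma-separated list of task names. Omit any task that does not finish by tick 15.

t=0: L0/L1/L2 = B/-/- → run B
t=1: L0/L1/L2 = B/-/- → run B
t=2: L0/L1/L2 = G/-/- → run G
t=3: L0/L1/L2 = GF/-/- → run G
t=4: L0/L1/L2 = GF/-/- → run G
t=5: L0/L1/L2 = GF/-/- → run G
t=6: L0/L1/L2 = F/-/- → run F
t=7: L0/L1/L2 = F/-/- → run F
t=8: L0/L1/L2 = F/-/- → run F
t=9: L0/L1/L2 = F/-/- → run F
t=10: L0/L1/L2 = -/F/- → run F
t=11: L0/L1/L2 = -/F/- → run F
t=12: L0/L1/L2 = -/F/- → run F
t=13: (idle)
t=14: (idle)
t=15: (idle)

completion order = B, G, F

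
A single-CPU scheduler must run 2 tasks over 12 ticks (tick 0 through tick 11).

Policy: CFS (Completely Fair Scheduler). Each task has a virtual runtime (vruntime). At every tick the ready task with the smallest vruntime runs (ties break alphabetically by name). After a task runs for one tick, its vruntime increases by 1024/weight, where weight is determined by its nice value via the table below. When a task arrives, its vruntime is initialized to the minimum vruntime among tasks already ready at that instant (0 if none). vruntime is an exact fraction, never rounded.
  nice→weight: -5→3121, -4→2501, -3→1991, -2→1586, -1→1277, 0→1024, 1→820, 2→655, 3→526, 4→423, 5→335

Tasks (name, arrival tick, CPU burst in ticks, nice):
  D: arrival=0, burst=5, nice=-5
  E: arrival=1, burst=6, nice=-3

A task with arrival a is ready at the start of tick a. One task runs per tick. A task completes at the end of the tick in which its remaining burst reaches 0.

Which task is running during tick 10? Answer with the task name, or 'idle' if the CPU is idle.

t=0: vr[D=0] → run D
t=1: vr[D=1024/3121 E=1024/3121] → run D
t=2: vr[D=2048/3121 E=1024/3121] → run E
t=3: vr[D=2048/3121 E=5234688/6213911] → run D
t=4: vr[D=3072/3121 E=5234688/6213911] → run E
t=5: vr[D=3072/3121 E=8430592/6213911] → run D
t=6: vr[D=4096/3121 E=8430592/6213911] → run D
t=7: vr[E=8430592/6213911] → run E
t=8: vr[E=11626496/6213911] → run E
t=9: vr[E=14822400/6213911] → run E
t=10: vr[E=18018304/6213911] → run E
t=11: (idle)

running at tick 10 = E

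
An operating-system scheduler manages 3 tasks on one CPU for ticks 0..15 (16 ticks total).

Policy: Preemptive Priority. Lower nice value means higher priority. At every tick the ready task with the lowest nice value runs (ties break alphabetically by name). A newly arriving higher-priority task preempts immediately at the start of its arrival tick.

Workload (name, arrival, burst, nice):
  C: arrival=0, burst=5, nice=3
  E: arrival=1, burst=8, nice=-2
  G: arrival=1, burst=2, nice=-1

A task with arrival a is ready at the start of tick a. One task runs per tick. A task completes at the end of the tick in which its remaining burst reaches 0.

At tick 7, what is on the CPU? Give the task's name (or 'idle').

t=0: ready={C} → run C
t=1: ready={C,E,G} → run E
t=2: ready={C,E,G} → run E
t=3: ready={C,E,G} → run E
t=4: ready={C,E,G} → run E
t=5: ready={C,E,G} → run E
t=6: ready={C,E,G} → run E
t=7: ready={C,E,G} → run E
t=8: ready={C,E,G} → run E
t=9: ready={C,G} → run G
t=10: ready={C,G} → run G
t=11: ready={C} → run C
t=12: ready={C} → run C
t=13: ready={C} → run C
t=14: ready={C} → run C
t=15: (idle)

running at tick 7 = E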